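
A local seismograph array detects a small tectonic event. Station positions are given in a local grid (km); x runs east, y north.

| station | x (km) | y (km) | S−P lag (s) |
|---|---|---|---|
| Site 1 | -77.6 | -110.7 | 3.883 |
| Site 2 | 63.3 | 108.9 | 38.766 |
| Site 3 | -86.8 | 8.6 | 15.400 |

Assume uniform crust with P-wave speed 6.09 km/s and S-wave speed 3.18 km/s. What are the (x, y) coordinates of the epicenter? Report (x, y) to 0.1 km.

(-96.8, -93.4)

Distance from S−P lag: d = Δt · v_P v_S / (v_P − v_S) = Δt · (6.09·3.18)/(6.09−3.18) ≈ 6.6551·Δt.
So d_Site 1 = 25.84, d_Site 2 = 257.99, d_Site 3 = 102.49 km.
Circle about each station: (x + 77.6)² + (y + 110.7)² = 25.84²; (x − 63.3)² + (y − 108.9)² = 257.99²; (x + 86.8)² + (y − 8.6)² = 102.49².
Subtracting pairs of circle equations eliminates x²+y² and gives linear equations (the radical axes):
281.8 x + 439.2 y = -68301.28
-18.4 x + 238.6 y = -20504.54
Solving the 2×2 system: x ≈ -96.8, y ≈ -93.4 km.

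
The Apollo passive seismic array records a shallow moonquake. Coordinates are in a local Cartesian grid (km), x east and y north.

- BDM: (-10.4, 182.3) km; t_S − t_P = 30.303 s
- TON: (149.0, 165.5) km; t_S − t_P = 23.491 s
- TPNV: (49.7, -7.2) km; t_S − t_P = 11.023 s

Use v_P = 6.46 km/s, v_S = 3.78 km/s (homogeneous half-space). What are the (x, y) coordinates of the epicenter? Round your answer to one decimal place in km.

Distance from S−P lag: d = Δt · v_P v_S / (v_P − v_S) = Δt · (6.46·3.78)/(6.46−3.78) ≈ 9.1115·Δt.
So d_BDM = 276.11, d_TON = 214.04, d_TPNV = 100.44 km.
Circle about each station: (x + 10.4)² + (y − 182.3)² = 276.11²; (x − 149.0)² + (y − 165.5)² = 214.04²; (x − 49.7)² + (y + 7.2)² = 100.44².
Subtracting the BDM equation from the TON and TPNV equations removes the quadratic terms:
318.8 x − 33.6 y = 46673.41
120.2 x − 379.0 y = 35329.02
Solving the 2×2 system: x ≈ 141.3, y ≈ -48.4 km.

x ≈ 141.3 km, y ≈ -48.4 km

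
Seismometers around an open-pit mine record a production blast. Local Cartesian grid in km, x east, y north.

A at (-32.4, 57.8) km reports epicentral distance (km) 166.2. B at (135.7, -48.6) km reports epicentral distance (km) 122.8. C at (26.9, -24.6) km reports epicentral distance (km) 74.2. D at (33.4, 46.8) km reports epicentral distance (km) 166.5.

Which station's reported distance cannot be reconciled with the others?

Solve using three stations at a time. Using A, B, C (subtract circle equations pairwise → linear system) gives (x, y) ≈ (23.6, -98.6).
Distances from that point to each station vs reported:
  A: calculated 166.2 vs reported 166.2 → residual 0.0 km
  B: calculated 122.7 vs reported 122.8 → residual 0.1 km
  C: calculated 74.1 vs reported 74.2 → residual 0.1 km
  D: calculated 145.8 vs reported 166.5 → residual 20.7 km
A, B, C are mutually consistent (residuals ≈ 0); D is off by 20.7 km.

D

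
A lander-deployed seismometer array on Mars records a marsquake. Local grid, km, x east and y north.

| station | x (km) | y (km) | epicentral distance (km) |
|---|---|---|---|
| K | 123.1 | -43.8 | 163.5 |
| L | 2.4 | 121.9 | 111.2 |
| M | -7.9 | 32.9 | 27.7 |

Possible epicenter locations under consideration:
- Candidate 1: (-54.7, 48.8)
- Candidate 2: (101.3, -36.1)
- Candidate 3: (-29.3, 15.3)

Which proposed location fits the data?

Candidate 3

For each candidate, compare |candidate − station| to the reported distance:
Candidate 1: residuals K 37.0, L 18.4, M 21.7 → max 37.0 km
Candidate 2: residuals K 140.4, L 75.2, M 101.5 → max 140.4 km
Candidate 3: residuals K 0.0, L 0.0, M 0.0 → max 0.0 km
Only Candidate 3 has all residuals ≈ 0.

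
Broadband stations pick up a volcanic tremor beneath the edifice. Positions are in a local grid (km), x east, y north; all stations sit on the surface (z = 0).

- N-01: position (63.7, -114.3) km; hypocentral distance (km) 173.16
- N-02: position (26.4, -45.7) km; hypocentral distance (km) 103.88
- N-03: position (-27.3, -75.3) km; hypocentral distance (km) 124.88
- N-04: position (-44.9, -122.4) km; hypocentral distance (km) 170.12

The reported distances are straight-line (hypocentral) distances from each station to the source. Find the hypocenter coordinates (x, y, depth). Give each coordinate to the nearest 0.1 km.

(-6.6, 31.8, 60.8)

Each station gives a sphere (x−x_i)² + (y−y_i)² + z² = d_i² (stations at z=0).
Subtracting the N-01 sphere from N-02 and N-03: z² cancels, leaving linear equations in x and y:
-74.6 x + 137.2 y = 4856.60
-182.0 x + 78.0 y = 3682.57
Solving: x ≈ -6.602, y ≈ 31.808 km (keep extra digits for the depth step; rounded: -6.6, 31.8).
Then from the N-01 sphere: z² = 173.16² − (x − 63.7)² − (y + 114.3)² with x = -6.602, y = 31.808, so z ≈ 60.782 ≈ 60.8 km.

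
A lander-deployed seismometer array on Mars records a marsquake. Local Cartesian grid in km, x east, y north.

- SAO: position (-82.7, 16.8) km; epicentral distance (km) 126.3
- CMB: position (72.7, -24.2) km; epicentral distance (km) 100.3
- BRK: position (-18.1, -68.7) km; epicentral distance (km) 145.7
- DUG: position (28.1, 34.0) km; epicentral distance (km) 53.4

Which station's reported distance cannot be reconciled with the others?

Solve using three stations at a time. Using SAO, CMB, BRK (subtract circle equations pairwise → linear system) gives (x, y) ≈ (32.8, 67.8).
Distances from that point to each station vs reported:
  SAO: calculated 126.3 vs reported 126.3 → residual 0.0 km
  CMB: calculated 100.3 vs reported 100.3 → residual 0.0 km
  BRK: calculated 145.7 vs reported 145.7 → residual 0.0 km
  DUG: calculated 34.1 vs reported 53.4 → residual 19.3 km
SAO, CMB, BRK are mutually consistent (residuals ≈ 0); DUG is off by 19.3 km.

DUG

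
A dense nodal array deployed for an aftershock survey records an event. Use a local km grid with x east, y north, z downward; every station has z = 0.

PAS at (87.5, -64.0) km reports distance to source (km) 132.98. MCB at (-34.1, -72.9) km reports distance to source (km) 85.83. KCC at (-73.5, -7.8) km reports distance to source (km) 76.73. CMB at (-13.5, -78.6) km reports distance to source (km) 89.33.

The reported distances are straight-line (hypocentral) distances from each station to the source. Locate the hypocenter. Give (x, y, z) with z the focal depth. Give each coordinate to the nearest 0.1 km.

x ≈ -20.1 km, y ≈ -8.6 km, depth ≈ 55.1 km

Each station gives a sphere (x−x_i)² + (y−y_i)² + z² = d_i² (stations at z=0).
Subtracting the PAS sphere from MCB and KCC: z² cancels, leaving linear equations in x and y:
-243.2 x − 17.8 y = 5041.86
-322.0 x + 112.4 y = 5507.03
Solving: x ≈ -20.102, y ≈ -8.594 km (keep extra digits for the depth step; rounded: -20.1, -8.6).
Then from the PAS sphere: z² = 132.98² − (x − 87.5)² − (y + 64.0)² with x = -20.102, y = -8.594, so z ≈ 55.097 ≈ 55.1 km.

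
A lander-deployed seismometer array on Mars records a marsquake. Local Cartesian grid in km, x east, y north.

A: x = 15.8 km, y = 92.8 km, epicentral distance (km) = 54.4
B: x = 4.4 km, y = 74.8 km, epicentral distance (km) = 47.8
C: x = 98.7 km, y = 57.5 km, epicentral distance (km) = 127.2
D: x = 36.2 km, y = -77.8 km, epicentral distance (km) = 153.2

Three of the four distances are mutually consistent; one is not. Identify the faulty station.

Solve using three stations at a time. Using A, C, D (subtract circle equations pairwise → linear system) gives (x, y) ≈ (-28.5, 61.1).
Distances from that point to each station vs reported:
  A: calculated 54.4 vs reported 54.4 → residual 0.0 km
  B: calculated 35.6 vs reported 47.8 → residual 12.2 km
  C: calculated 127.2 vs reported 127.2 → residual 0.0 km
  D: calculated 153.2 vs reported 153.2 → residual 0.0 km
A, C, D are mutually consistent (residuals ≈ 0); B is off by 12.2 km.

B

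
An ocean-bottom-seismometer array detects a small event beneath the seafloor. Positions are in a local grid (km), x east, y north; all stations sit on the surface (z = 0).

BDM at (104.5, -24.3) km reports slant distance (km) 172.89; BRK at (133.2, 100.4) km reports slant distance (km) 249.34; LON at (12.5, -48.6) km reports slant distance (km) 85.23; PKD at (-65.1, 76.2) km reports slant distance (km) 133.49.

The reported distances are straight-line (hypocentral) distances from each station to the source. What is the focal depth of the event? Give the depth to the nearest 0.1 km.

z ≈ 43.3 km

Each station gives a sphere (x−x_i)² + (y−y_i)² + z² = d_i² (stations at z=0).
Subtracting the BDM sphere from BRK and LON: z² cancels, leaving linear equations in x and y:
57.4 x + 249.4 y = -15967.82
-184.0 x − 48.6 y = 13634.27
Solving: x ≈ -60.890, y ≈ -50.011 km (keep extra digits for the depth step; rounded: -60.9, -50.0).
Then from the BDM sphere: z² = 172.89² − (x − 104.5)² − (y + 24.3)² with x = -60.890, y = -50.011, so z ≈ 43.313 ≈ 43.3 km.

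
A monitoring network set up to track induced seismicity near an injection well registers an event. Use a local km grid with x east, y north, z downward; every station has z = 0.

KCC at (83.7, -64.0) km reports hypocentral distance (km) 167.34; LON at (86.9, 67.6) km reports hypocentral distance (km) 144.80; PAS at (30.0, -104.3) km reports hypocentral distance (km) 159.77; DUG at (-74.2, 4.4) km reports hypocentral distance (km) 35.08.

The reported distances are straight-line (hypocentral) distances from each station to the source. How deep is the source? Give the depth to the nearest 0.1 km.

Each station gives a sphere (x−x_i)² + (y−y_i)² + z² = d_i² (stations at z=0).
Subtracting the KCC sphere from LON and PAS: z² cancels, leaving linear equations in x and y:
6.4 x + 263.2 y = 8055.32
-107.4 x − 80.6 y = 3153.02
Solving: x ≈ -53.299, y ≈ 31.901 km (keep extra digits for the depth step; rounded: -53.3, 31.9).
Then from the KCC sphere: z² = 167.34² − (x − 83.7)² − (y + 64.0)² with x = -53.299, y = 31.901, so z ≈ 6.078 ≈ 6.1 km.

6.1 km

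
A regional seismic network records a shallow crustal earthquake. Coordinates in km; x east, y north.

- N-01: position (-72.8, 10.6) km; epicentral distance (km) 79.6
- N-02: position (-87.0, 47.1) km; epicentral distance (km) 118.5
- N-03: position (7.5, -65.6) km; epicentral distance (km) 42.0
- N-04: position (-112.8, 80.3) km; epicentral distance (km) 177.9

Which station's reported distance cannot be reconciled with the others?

N-04

Solve using three stations at a time. Using N-01, N-02, N-03 (subtract circle equations pairwise → linear system) gives (x, y) ≈ (-33.9, -58.8).
Distances from that point to each station vs reported:
  N-01: calculated 79.6 vs reported 79.6 → residual 0.0 km
  N-02: calculated 118.5 vs reported 118.5 → residual 0.0 km
  N-03: calculated 42.0 vs reported 42.0 → residual 0.0 km
  N-04: calculated 159.9 vs reported 177.9 → residual 18.0 km
N-01, N-02, N-03 are mutually consistent (residuals ≈ 0); N-04 is off by 18.0 km.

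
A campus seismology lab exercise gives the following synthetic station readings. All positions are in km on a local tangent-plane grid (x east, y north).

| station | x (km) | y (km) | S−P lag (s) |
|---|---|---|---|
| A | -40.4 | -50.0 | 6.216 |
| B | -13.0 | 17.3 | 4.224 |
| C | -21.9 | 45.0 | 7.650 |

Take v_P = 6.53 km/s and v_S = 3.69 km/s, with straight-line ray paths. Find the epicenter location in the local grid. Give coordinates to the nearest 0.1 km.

Distance from S−P lag: d = Δt · v_P v_S / (v_P − v_S) = Δt · (6.53·3.69)/(6.53−3.69) ≈ 8.4844·Δt.
So d_A = 52.74, d_B = 35.84, d_C = 64.91 km.
Circle about each station: (x + 40.4)² + (y + 50.0)² = 52.74²; (x + 13.0)² + (y − 17.3)² = 35.84²; (x + 21.9)² + (y − 45.0)² = 64.91².
Subtracting pairs of circle equations eliminates x²+y² and gives linear equations (the radical axes):
54.8 x + 134.6 y = -2166.87
37.0 x + 190.0 y = -3059.35
Solving the 2×2 system: x ≈ -0.0, y ≈ -16.1 km.

(-0.0, -16.1)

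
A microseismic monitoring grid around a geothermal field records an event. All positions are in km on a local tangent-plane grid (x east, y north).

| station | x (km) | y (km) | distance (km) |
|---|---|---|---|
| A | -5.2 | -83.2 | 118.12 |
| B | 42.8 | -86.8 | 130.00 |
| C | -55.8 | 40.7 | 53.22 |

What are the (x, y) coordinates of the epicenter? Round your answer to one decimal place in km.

Circle about each station: (x + 5.2)² + (y + 83.2)² = 118.12²; (x − 42.8)² + (y + 86.8)² = 130.00²; (x + 55.8)² + (y − 40.7)² = 53.22².
Subtracting pairs of circle equations eliminates x²+y² and gives linear equations (the radical axes):
96.0 x − 7.2 y = -530.87
-101.2 x + 247.8 y = 8940.82
Solving the 2×2 system: x ≈ -2.9, y ≈ 34.9 km.

-2.9 km east, 34.9 km north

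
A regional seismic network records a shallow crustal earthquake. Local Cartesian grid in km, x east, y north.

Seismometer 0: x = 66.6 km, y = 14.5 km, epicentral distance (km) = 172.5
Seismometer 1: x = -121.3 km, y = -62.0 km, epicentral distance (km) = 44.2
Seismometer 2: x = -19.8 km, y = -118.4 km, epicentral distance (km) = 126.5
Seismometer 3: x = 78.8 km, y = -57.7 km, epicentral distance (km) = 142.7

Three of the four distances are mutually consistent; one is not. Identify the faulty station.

Solve using three stations at a time. Using Seismometer 0, Seismometer 1, Seismometer 2 (subtract circle equations pairwise → linear system) gives (x, y) ≈ (-102.0, -22.2).
Distances from that point to each station vs reported:
  Seismometer 0: calculated 172.5 vs reported 172.5 → residual 0.0 km
  Seismometer 1: calculated 44.3 vs reported 44.2 → residual 0.1 km
  Seismometer 2: calculated 126.5 vs reported 126.5 → residual 0.0 km
  Seismometer 3: calculated 184.2 vs reported 142.7 → residual 41.5 km
Seismometer 0, Seismometer 1, Seismometer 2 are mutually consistent (residuals ≈ 0); Seismometer 3 is off by 41.5 km.

Seismometer 3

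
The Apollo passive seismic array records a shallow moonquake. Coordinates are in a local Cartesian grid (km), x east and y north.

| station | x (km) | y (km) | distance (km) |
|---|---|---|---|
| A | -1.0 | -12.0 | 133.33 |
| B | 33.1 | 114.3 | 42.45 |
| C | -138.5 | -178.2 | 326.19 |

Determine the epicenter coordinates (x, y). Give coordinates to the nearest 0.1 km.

Circle about each station: (x + 1.0)² + (y + 12.0)² = 133.33²; (x − 33.1)² + (y − 114.3)² = 42.45²; (x + 138.5)² + (y + 178.2)² = 326.19².
Subtracting pairs of circle equations eliminates x²+y² and gives linear equations (the radical axes):
68.2 x + 252.6 y = 29989.99
-275.0 x − 332.4 y = -37830.54
Solving the 2×2 system: x ≈ -8.8, y ≈ 121.1 km.

-8.8 km east, 121.1 km north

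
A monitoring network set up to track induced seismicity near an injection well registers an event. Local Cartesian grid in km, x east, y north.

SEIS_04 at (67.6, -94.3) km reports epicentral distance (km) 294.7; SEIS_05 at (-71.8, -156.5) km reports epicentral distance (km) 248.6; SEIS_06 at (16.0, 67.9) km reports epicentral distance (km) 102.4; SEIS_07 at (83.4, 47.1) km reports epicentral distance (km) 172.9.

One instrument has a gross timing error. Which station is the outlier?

Solve using three stations at a time. Using SEIS_05, SEIS_06, SEIS_07 (subtract circle equations pairwise → linear system) gives (x, y) ≈ (-83.7, 91.9).
Distances from that point to each station vs reported:
  SEIS_04: calculated 239.9 vs reported 294.7 → residual 54.8 km
  SEIS_05: calculated 248.6 vs reported 248.6 → residual 0.0 km
  SEIS_06: calculated 102.5 vs reported 102.4 → residual 0.1 km
  SEIS_07: calculated 173.0 vs reported 172.9 → residual 0.1 km
SEIS_05, SEIS_06, SEIS_07 are mutually consistent (residuals ≈ 0); SEIS_04 is off by 54.8 km.

SEIS_04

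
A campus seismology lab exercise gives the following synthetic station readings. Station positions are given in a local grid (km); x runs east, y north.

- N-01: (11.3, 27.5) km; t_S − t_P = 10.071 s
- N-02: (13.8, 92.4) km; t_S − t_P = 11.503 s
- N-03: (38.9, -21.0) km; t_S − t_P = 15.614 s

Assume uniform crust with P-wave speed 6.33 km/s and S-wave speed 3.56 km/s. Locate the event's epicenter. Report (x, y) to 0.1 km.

Distance from S−P lag: d = Δt · v_P v_S / (v_P − v_S) = Δt · (6.33·3.56)/(6.33−3.56) ≈ 8.1353·Δt.
So d_N-01 = 81.93, d_N-02 = 93.58, d_N-03 = 127.02 km.
Circle about each station: (x − 11.3)² + (y − 27.5)² = 81.93²; (x − 13.8)² + (y − 92.4)² = 93.58²; (x − 38.9)² + (y + 21.0)² = 127.02².
Subtracting the N-01 equation from the N-02 and N-03 equations removes the quadratic terms:
5.0 x + 129.8 y = 5799.57
55.2 x − 97.0 y = -8351.29
Solving the 2×2 system: x ≈ -68.2, y ≈ 47.3 km.

x ≈ -68.2 km, y ≈ 47.3 km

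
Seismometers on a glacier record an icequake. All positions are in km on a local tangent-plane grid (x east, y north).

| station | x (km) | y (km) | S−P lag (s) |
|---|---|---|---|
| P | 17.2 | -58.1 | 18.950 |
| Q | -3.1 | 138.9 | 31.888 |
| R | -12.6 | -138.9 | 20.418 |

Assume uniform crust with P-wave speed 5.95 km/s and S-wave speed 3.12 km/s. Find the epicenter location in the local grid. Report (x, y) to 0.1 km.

(-106.2, -43.1)

Distance from S−P lag: d = Δt · v_P v_S / (v_P − v_S) = Δt · (5.95·3.12)/(5.95−3.12) ≈ 6.5597·Δt.
So d_P = 124.31, d_Q = 209.18, d_R = 133.94 km.
Circle about each station: (x − 17.2)² + (y + 58.1)² = 124.31²; (x + 3.1)² + (y − 138.9)² = 209.18²; (x + 12.6)² + (y + 138.9)² = 133.94².
Subtracting the P equation from the Q and R equations removes the quadratic terms:
-40.6 x + 394.0 y = -12671.93
-59.6 x − 161.6 y = 13293.57
Solving the 2×2 system: x ≈ -106.2, y ≈ -43.1 km.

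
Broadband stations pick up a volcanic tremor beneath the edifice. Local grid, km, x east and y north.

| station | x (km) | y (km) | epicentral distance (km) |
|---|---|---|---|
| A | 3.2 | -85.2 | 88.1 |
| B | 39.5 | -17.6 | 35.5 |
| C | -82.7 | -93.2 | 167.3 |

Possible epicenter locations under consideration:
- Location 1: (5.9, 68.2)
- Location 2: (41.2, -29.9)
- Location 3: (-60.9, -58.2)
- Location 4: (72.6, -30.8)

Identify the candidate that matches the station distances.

For each candidate, compare |candidate − station| to the reported distance:
Location 1: residuals A 65.3, B 56.6, C 16.8 → max 65.3 km
Location 2: residuals A 21.0, B 23.1, C 28.2 → max 28.2 km
Location 3: residuals A 18.5, B 72.8, C 126.1 → max 126.1 km
Location 4: residuals A 0.1, B 0.1, C 0.1 → max 0.1 km
Only Location 4 has all residuals ≈ 0.

Location 4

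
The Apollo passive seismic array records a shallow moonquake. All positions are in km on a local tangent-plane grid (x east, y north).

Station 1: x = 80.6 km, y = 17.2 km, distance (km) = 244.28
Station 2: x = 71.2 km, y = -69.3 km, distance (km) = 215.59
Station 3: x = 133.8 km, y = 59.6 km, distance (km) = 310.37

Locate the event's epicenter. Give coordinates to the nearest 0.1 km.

Circle about each station: (x − 80.6)² + (y − 17.2)² = 244.28²; (x − 71.2)² + (y + 69.3)² = 215.59²; (x − 133.8)² + (y − 59.6)² = 310.37².
Subtracting the Station 1 equation from the Station 2 and Station 3 equations removes the quadratic terms:
-18.8 x − 173.0 y = 16273.40
106.4 x + 84.8 y = -21994.42
Solving the 2×2 system: x ≈ -144.2, y ≈ -78.4 km.

x ≈ -144.2 km, y ≈ -78.4 km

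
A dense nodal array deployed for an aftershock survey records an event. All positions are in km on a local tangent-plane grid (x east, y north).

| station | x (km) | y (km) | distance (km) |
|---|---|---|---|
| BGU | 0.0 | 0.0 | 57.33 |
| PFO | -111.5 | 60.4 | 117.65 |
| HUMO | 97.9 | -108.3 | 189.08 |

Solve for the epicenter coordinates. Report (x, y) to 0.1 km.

Circle about each station: x² + y² = 57.33²; (x + 111.5)² + (y − 60.4)² = 117.65²; (x − 97.9)² + (y + 108.3)² = 189.08².
Subtracting pairs of circle equations eliminates x²+y² and gives linear equations (the radical axes):
-223.0 x + 120.8 y = 5525.62
195.8 x − 216.6 y = -11151.22
Solving the 2×2 system: x ≈ 6.1, y ≈ 57.0 km.
Check against BGU (with the unrounded x, y): √(x²+y²) = 57.32 ≈ 57.33 km. ✓

(6.1, 57.0)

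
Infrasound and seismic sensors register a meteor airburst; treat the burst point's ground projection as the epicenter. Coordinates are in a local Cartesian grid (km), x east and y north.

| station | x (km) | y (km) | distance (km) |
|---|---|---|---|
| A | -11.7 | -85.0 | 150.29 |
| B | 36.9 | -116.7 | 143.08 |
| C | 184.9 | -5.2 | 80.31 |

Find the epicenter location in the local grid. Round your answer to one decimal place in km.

Circle about each station: (x + 11.7)² + (y + 85.0)² = 150.29²; (x − 36.9)² + (y + 116.7)² = 143.08²; (x − 184.9)² + (y + 5.2)² = 80.31².
Subtracting the A equation from the B and C equations removes the quadratic terms:
97.2 x − 63.4 y = 9733.81
393.2 x + 159.6 y = 42990.55
Solving the 2×2 system: x ≈ 105.8, y ≈ 8.7 km.

105.8 km east, 8.7 km north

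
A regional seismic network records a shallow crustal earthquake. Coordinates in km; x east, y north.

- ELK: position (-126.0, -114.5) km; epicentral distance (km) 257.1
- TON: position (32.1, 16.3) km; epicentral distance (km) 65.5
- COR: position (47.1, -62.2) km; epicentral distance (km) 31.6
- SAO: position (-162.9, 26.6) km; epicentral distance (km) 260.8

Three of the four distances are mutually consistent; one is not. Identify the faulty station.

COR

Solve using three stations at a time. Using ELK, TON, SAO (subtract circle equations pairwise → linear system) gives (x, y) ≈ (97.5, 12.5).
Distances from that point to each station vs reported:
  ELK: calculated 257.1 vs reported 257.1 → residual 0.0 km
  TON: calculated 65.5 vs reported 65.5 → residual 0.0 km
  COR: calculated 90.2 vs reported 31.6 → residual 58.6 km
  SAO: calculated 260.8 vs reported 260.8 → residual 0.0 km
ELK, TON, SAO are mutually consistent (residuals ≈ 0); COR is off by 58.6 km.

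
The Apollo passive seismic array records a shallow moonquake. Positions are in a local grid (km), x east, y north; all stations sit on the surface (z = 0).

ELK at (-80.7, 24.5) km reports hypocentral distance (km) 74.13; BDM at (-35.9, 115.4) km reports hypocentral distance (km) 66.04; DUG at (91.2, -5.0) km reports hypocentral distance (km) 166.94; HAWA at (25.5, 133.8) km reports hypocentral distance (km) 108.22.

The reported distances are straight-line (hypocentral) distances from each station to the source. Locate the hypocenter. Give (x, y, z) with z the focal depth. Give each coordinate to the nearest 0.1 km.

Each station gives a sphere (x−x_i)² + (y−y_i)² + z² = d_i² (stations at z=0).
Subtracting the ELK sphere from BDM and DUG: z² cancels, leaving linear equations in x and y:
89.6 x + 181.8 y = 8627.21
343.8 x − 59.0 y = -21144.01
Solving: x ≈ -49.196, y ≈ 71.701 km (keep extra digits for the depth step; rounded: -49.2, 71.7).
Then from the ELK sphere: z² = 74.13² − (x + 80.7)² − (y − 24.5)² with x = -49.196, y = 71.701, so z ≈ 47.695 ≈ 47.7 km.
Check against HAWA (with the unrounded solution): distance 108.22 ≈ 108.22 km. ✓

(-49.2, 71.7, 47.7)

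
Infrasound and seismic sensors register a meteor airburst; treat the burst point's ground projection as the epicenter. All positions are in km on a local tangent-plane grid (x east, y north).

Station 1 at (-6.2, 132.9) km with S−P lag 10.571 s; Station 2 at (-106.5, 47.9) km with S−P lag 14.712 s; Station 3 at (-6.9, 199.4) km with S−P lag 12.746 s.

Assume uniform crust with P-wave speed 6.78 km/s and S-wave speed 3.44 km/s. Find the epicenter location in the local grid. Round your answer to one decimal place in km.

Distance from S−P lag: d = Δt · v_P v_S / (v_P − v_S) = Δt · (6.78·3.44)/(6.78−3.44) ≈ 6.9830·Δt.
So d_Station 1 = 73.82, d_Station 2 = 102.73, d_Station 3 = 89.01 km.
Circle about each station: (x + 6.2)² + (y − 132.9)² = 73.82²; (x + 106.5)² + (y − 47.9)² = 102.73²; (x + 6.9)² + (y − 199.4)² = 89.01².
Subtracting pairs of circle equations eliminates x²+y² and gives linear equations (the radical axes):
-200.6 x − 170.0 y = -9168.25
-1.4 x + 133.0 y = 19633.73
Solving the 2×2 system: x ≈ -78.7, y ≈ 146.8 km.

(-78.7, 146.8)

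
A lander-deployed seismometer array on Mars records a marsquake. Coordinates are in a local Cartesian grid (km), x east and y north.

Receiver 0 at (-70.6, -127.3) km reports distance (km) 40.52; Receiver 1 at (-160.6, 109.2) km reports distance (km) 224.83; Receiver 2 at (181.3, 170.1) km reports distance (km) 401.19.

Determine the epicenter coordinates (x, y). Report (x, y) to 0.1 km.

-106.8 km east, -109.1 km north

Circle about each station: (x + 70.6)² + (y + 127.3)² = 40.52²; (x + 160.6)² + (y − 109.2)² = 224.83²; (x − 181.3)² + (y − 170.1)² = 401.19².
Subtracting the Receiver 0 equation from the Receiver 1 and Receiver 2 equations removes the quadratic terms:
-180.0 x + 473.0 y = -32379.31
503.8 x + 594.8 y = -118697.50
Solving the 2×2 system: x ≈ -106.8, y ≈ -109.1 km.
Check against Receiver 0 (with the unrounded x, y): √((x + 70.6)²+(y + 127.3)²) = 40.52 ≈ 40.52 km. ✓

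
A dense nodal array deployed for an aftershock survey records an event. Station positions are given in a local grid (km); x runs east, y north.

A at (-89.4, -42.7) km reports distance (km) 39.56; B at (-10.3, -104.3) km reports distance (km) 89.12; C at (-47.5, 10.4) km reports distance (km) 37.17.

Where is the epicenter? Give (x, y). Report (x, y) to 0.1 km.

Circle about each station: (x + 89.4)² + (y + 42.7)² = 39.56²; (x + 10.3)² + (y + 104.3)² = 89.12²; (x + 47.5)² + (y − 10.4)² = 37.17².
Subtracting the A equation from the B and C equations removes the quadratic terms:
158.2 x − 123.2 y = -5208.45
83.8 x + 106.2 y = -7267.86
Solving the 2×2 system: x ≈ -53.4, y ≈ -26.3 km.

(-53.4, -26.3)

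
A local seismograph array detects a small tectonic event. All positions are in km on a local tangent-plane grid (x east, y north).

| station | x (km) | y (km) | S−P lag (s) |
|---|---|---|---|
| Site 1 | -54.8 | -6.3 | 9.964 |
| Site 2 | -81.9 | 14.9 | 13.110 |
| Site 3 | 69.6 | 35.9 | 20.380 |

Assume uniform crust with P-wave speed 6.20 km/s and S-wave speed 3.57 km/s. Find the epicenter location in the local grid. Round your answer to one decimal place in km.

Distance from S−P lag: d = Δt · v_P v_S / (v_P − v_S) = Δt · (6.20·3.57)/(6.20−3.57) ≈ 8.4160·Δt.
So d_Site 1 = 83.86, d_Site 2 = 110.33, d_Site 3 = 171.52 km.
Circle about each station: (x + 54.8)² + (y + 6.3)² = 83.86²; (x + 81.9)² + (y − 14.9)² = 110.33²; (x − 69.6)² + (y − 35.9)² = 171.52².
Subtracting the Site 1 equation from the Site 2 and Site 3 equations removes the quadratic terms:
-54.2 x + 42.4 y = -1253.32
248.8 x + 84.4 y = -19296.37
Solving the 2×2 system: x ≈ -47.1, y ≈ -89.8 km.
Check against Site 1 (with the unrounded x, y): √((x + 54.8)²+(y + 6.3)²) = 83.83 ≈ 83.86 km. ✓

x ≈ -47.1 km, y ≈ -89.8 km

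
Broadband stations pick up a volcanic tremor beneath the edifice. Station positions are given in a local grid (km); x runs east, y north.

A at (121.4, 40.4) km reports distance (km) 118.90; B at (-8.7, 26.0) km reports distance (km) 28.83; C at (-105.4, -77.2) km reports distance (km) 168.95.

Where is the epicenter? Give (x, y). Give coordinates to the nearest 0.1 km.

3.1 km east, 52.3 km north

Circle about each station: (x − 121.4)² + (y − 40.4)² = 118.90²; (x + 8.7)² + (y − 26.0)² = 28.83²; (x + 105.4)² + (y + 77.2)² = 168.95².
Subtracting pairs of circle equations eliminates x²+y² and gives linear equations (the radical axes):
-260.2 x − 28.8 y = -2312.39
-453.6 x − 235.2 y = -13708.01
Solving the 2×2 system: x ≈ 3.1, y ≈ 52.3 km.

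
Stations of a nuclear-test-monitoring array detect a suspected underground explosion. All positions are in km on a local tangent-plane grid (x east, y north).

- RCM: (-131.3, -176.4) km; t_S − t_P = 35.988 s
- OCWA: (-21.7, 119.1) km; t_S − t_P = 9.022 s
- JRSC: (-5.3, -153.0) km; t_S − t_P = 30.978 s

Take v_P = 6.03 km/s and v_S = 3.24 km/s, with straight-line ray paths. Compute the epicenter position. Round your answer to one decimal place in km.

(-44.8, 60.3)

Distance from S−P lag: d = Δt · v_P v_S / (v_P − v_S) = Δt · (6.03·3.24)/(6.03−3.24) ≈ 7.0026·Δt.
So d_RCM = 252.01, d_OCWA = 63.18, d_JRSC = 216.93 km.
Circle about each station: (x + 131.3)² + (y + 176.4)² = 252.01²; (x + 21.7)² + (y − 119.1)² = 63.18²; (x + 5.3)² + (y + 153.0)² = 216.93².
Subtracting pairs of circle equations eliminates x²+y² and gives linear equations (the radical axes):
219.2 x + 591.0 y = 25816.38
252.0 x + 46.8 y = -8469.14
Solving the 2×2 system: x ≈ -44.8, y ≈ 60.3 km.
Check against RCM (with the unrounded x, y): √((x + 131.3)²+(y + 176.4)²) = 252.01 ≈ 252.01 km. ✓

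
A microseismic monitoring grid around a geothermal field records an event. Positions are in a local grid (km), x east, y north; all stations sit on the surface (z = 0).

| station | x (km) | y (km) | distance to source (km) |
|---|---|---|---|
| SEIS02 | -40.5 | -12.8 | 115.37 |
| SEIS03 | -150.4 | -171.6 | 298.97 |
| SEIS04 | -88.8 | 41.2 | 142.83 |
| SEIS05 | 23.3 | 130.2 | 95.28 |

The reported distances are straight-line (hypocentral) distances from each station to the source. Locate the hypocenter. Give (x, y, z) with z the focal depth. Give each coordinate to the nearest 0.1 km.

x ≈ 47.2 km, y ≈ 48.6 km, depth ≈ 43.0 km

Each station gives a sphere (x−x_i)² + (y−y_i)² + z² = d_i² (stations at z=0).
Subtracting the SEIS02 sphere from SEIS03 and SEIS04: z² cancels, leaving linear equations in x and y:
-219.8 x − 317.6 y = -25810.19
-96.6 x + 108.0 y = 688.62
Solving: x ≈ 47.204, y ≈ 48.598 km (keep extra digits for the depth step; rounded: 47.2, 48.6).
Then from the SEIS02 sphere: z² = 115.37² − (x + 40.5)² − (y + 12.8)² with x = 47.204, y = 48.598, so z ≈ 42.995 ≈ 43.0 km.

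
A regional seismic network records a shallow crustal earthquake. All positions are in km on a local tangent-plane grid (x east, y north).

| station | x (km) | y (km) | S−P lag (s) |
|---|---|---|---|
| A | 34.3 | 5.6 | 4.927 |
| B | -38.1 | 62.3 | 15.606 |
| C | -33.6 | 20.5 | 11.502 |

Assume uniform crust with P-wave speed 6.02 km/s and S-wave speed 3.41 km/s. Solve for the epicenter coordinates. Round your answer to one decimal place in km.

Distance from S−P lag: d = Δt · v_P v_S / (v_P − v_S) = Δt · (6.02·3.41)/(6.02−3.41) ≈ 7.8652·Δt.
So d_A = 38.75, d_B = 122.74, d_C = 90.47 km.
Circle about each station: (x − 34.3)² + (y − 5.6)² = 38.75²; (x + 38.1)² + (y − 62.3)² = 122.74²; (x + 33.6)² + (y − 20.5)² = 90.47².
Subtracting the A equation from the B and C equations removes the quadratic terms:
-144.8 x + 113.4 y = -9438.50
-135.8 x + 29.8 y = -6341.90
Solving the 2×2 system: x ≈ 39.5, y ≈ -32.8 km.
Check against A (with the unrounded x, y): √((x − 34.3)²+(y − 5.6)²) = 38.74 ≈ 38.75 km. ✓

39.5 km east, -32.8 km north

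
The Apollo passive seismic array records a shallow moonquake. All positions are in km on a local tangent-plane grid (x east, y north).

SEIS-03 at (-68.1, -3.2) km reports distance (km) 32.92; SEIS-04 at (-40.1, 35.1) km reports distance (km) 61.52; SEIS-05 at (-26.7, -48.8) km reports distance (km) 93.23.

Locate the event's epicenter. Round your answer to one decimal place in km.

Circle about each station: (x + 68.1)² + (y + 3.2)² = 32.92²; (x + 40.1)² + (y − 35.1)² = 61.52²; (x + 26.7)² + (y + 48.8)² = 93.23².
Subtracting pairs of circle equations eliminates x²+y² and gives linear equations (the radical axes):
56.0 x + 76.6 y = -4508.81
82.8 x − 91.2 y = -9161.63
Solving the 2×2 system: x ≈ -97.2, y ≈ 12.2 km.

x ≈ -97.2 km, y ≈ 12.2 km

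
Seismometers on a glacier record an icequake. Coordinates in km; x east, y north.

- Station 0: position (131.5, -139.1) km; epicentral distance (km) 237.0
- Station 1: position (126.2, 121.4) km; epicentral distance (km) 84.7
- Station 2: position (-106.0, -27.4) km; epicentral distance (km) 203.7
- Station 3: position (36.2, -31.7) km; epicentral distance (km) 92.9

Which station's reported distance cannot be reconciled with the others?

Solve using three stations at a time. Using Station 1, Station 2, Station 3 (subtract circle equations pairwise → linear system) gives (x, y) ≈ (83.0, 48.5).
Distances from that point to each station vs reported:
  Station 0: calculated 193.8 vs reported 237.0 → residual 43.2 km
  Station 1: calculated 84.7 vs reported 84.7 → residual 0.0 km
  Station 2: calculated 203.7 vs reported 203.7 → residual 0.0 km
  Station 3: calculated 92.9 vs reported 92.9 → residual 0.0 km
Station 1, Station 2, Station 3 are mutually consistent (residuals ≈ 0); Station 0 is off by 43.2 km.

Station 0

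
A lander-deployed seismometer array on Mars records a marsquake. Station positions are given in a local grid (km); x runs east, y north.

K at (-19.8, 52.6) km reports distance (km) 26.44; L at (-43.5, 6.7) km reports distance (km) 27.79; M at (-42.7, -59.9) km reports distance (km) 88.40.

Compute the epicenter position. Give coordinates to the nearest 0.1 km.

-24.0 km east, 26.5 km north

Circle about each station: (x + 19.8)² + (y − 52.6)² = 26.44²; (x + 43.5)² + (y − 6.7)² = 27.79²; (x + 42.7)² + (y + 59.9)² = 88.40².
Subtracting pairs of circle equations eliminates x²+y² and gives linear equations (the radical axes):
-47.4 x − 91.8 y = -1294.87
-45.8 x − 225.0 y = -4862.99
Solving the 2×2 system: x ≈ -24.0, y ≈ 26.5 km.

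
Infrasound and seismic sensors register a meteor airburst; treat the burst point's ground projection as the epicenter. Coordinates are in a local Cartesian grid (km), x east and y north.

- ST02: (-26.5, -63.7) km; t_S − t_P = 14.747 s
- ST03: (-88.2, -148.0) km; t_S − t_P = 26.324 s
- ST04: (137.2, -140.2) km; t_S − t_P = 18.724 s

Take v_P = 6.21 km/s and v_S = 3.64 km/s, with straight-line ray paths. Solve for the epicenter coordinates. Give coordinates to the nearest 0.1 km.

Distance from S−P lag: d = Δt · v_P v_S / (v_P − v_S) = Δt · (6.21·3.64)/(6.21−3.64) ≈ 8.7955·Δt.
So d_ST02 = 129.71, d_ST03 = 231.53, d_ST04 = 164.69 km.
Circle about each station: (x + 26.5)² + (y + 63.7)² = 129.71²; (x + 88.2)² + (y + 148.0)² = 231.53²; (x − 137.2)² + (y + 140.2)² = 164.69².
Subtracting pairs of circle equations eliminates x²+y² and gives linear equations (the radical axes):
-123.4 x − 168.6 y = -11858.16
327.4 x − 153.0 y = 23421.83
Solving the 2×2 system: x ≈ 77.8, y ≈ 13.4 km.

x ≈ 77.8 km, y ≈ 13.4 km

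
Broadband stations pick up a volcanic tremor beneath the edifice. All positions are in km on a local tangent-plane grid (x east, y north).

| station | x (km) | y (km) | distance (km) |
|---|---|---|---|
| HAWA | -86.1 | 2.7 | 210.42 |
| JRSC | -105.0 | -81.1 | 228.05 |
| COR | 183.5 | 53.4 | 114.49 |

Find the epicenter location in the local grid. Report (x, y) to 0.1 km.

Circle about each station: (x + 86.1)² + (y − 2.7)² = 210.42²; (x + 105.0)² + (y + 81.1)² = 228.05²; (x − 183.5)² + (y − 53.4)² = 114.49².
Subtracting the HAWA equation from the JRSC and COR equations removes the quadratic terms:
-37.8 x − 167.6 y = 2451.48
539.2 x + 101.4 y = 60271.93
Solving the 2×2 system: x ≈ 119.6, y ≈ -41.6 km.

(119.6, -41.6)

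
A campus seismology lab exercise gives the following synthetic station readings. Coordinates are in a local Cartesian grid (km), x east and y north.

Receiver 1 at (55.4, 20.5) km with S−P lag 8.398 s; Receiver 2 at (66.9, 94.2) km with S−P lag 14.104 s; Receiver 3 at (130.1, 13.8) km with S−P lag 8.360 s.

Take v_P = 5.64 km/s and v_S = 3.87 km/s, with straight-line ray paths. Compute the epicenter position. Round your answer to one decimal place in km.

(84.8, -78.8)

Distance from S−P lag: d = Δt · v_P v_S / (v_P − v_S) = Δt · (5.64·3.87)/(5.64−3.87) ≈ 12.3315·Δt.
So d_Receiver 1 = 103.56, d_Receiver 2 = 173.92, d_Receiver 3 = 103.09 km.
Circle about each station: (x − 55.4)² + (y − 20.5)² = 103.56²; (x − 66.9)² + (y − 94.2)² = 173.92²; (x − 130.1)² + (y − 13.8)² = 103.09².
Subtracting pairs of circle equations eliminates x²+y² and gives linear equations (the radical axes):
23.0 x + 147.4 y = -9663.65
149.4 x − 13.4 y = 13724.17
Solving the 2×2 system: x ≈ 84.8, y ≈ -78.8 km.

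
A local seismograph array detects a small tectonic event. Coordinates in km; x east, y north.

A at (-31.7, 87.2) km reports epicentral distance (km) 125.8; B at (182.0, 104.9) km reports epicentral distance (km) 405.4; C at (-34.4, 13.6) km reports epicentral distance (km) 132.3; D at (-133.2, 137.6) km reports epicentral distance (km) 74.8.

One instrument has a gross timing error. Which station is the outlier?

B

Solve using three stations at a time. Using A, C, D (subtract circle equations pairwise → linear system) gives (x, y) ≈ (-155.7, 66.3).
Distances from that point to each station vs reported:
  A: calculated 125.8 vs reported 125.8 → residual 0.0 km
  B: calculated 339.9 vs reported 405.4 → residual 65.5 km
  C: calculated 132.3 vs reported 132.3 → residual 0.0 km
  D: calculated 74.8 vs reported 74.8 → residual 0.0 km
A, C, D are mutually consistent (residuals ≈ 0); B is off by 65.5 km.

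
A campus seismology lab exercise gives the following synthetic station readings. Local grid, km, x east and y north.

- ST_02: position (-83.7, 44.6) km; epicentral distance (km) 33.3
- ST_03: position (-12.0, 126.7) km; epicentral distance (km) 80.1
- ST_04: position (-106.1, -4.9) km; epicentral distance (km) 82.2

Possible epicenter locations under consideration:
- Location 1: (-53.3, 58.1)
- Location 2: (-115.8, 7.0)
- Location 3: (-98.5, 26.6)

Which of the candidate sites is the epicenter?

For each candidate, compare |candidate − station| to the reported distance:
Location 1: residuals ST_02 0.0, ST_03 0.0, ST_04 0.0 → max 0.0 km
Location 2: residuals ST_02 16.1, ST_03 78.3, ST_04 66.8 → max 78.3 km
Location 3: residuals ST_02 10.0, ST_03 52.2, ST_04 49.8 → max 52.2 km
Only Location 1 has all residuals ≈ 0.

Location 1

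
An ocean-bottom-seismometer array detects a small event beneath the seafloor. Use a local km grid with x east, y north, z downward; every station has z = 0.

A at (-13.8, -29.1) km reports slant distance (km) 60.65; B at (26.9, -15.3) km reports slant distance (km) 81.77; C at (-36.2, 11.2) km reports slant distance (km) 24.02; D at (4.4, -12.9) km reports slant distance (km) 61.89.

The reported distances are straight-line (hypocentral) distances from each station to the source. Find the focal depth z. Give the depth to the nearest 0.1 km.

Each station gives a sphere (x−x_i)² + (y−y_i)² + z² = d_i² (stations at z=0).
Subtracting the A sphere from B and C: z² cancels, leaving linear equations in x and y:
81.4 x + 27.6 y = -3087.46
-44.8 x + 80.6 y = 3500.09
Solving: x ≈ -44.304, y ≈ 18.800 km (keep extra digits for the depth step; rounded: -44.3, 18.8).
Then from the A sphere: z² = 60.65² − (x + 13.8)² − (y + 29.1)² with x = -44.304, y = 18.800, so z ≈ 21.296 ≈ 21.3 km.

depth ≈ 21.3 km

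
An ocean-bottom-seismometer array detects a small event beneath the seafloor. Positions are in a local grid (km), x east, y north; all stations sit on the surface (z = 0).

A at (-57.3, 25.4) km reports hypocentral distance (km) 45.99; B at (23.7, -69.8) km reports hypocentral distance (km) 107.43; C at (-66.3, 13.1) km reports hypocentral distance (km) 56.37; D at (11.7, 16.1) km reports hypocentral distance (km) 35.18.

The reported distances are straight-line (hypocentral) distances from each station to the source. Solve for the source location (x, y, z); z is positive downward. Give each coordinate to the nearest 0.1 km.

Each station gives a sphere (x−x_i)² + (y−y_i)² + z² = d_i² (stations at z=0).
Subtracting the A sphere from B and C: z² cancels, leaving linear equations in x and y:
162.0 x − 190.4 y = -7920.84
-18.0 x − 24.6 y = -423.65
Solving: x ≈ -15.405, y ≈ 28.494 km (keep extra digits for the depth step; rounded: -15.4, 28.5).
Then from the A sphere: z² = 45.99² − (x + 57.3)² − (y − 25.4)² with x = -15.405, y = 28.494, so z ≈ 18.717 ≈ 18.7 km.
Check against D (with the unrounded solution): distance 35.19 ≈ 35.18 km. ✓

x ≈ -15.4 km, y ≈ 28.5 km, depth ≈ 18.7 km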